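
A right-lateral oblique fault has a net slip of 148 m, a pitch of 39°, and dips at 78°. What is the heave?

19.4 m

dip-slip = net slip × sin(rake) = 148 m × sin(39°) = 93.14 m
heave = dip-slip × cos(dip) = 93.14 × cos(78°) = 19.4 m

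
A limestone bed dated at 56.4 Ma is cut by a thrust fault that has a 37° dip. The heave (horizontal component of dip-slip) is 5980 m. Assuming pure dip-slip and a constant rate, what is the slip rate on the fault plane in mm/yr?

0.133 mm/yr

dip-slip = heave / cos(dip) = 5980 m / cos(37°) = 7488 m
rate = 7488 m / 56.4 Ma = 0.000133 m/yr = 0.133 mm/yr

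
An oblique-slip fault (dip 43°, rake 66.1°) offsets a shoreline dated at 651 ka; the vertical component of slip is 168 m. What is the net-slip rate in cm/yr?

dip-slip = throw / sin(dip) = 168 / sin(43°) = 246.3 m
net slip = dip-slip / sin(rake) = 246.3 / sin(66.1°) = 269.4 m
rate = 269.4 m / 651 ka = 0.000414 m/yr = 0.0414 cm/yr

0.0414 cm/yr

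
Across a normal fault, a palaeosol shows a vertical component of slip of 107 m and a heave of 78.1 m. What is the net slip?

net slip = √(throw² + heave²) = √(107² + 78.1²) = 132 m

132 m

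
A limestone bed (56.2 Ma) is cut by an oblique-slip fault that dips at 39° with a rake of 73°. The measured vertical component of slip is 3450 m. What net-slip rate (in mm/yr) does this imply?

dip-slip = throw / sin(dip) = 3450 / sin(39°) = 5482 m
net slip = dip-slip / sin(rake) = 5482 / sin(73°) = 5733 m
rate = 5733 m / 56.2 Ma = 0.000102 m/yr = 0.102 mm/yr

0.102 mm/yr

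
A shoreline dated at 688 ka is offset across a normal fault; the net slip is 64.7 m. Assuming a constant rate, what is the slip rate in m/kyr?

0.0940 m/kyr

rate = 64.7 m / 688 ka = 0.0000940 m/yr = 0.0940 m/kyr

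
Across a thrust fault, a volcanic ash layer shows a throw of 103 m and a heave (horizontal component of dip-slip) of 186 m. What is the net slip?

213 m

net slip = √(throw² + heave²) = √(103² + 186²) = 213 m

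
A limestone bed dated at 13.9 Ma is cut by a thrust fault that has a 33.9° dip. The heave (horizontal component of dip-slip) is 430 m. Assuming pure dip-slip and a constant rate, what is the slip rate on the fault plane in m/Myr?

37.3 m/Myr

dip-slip = heave / cos(dip) = 430 m / cos(33.9°) = 518.1 m
rate = 518.1 m / 13.9 Ma = 0.0000373 m/yr = 37.3 m/Myr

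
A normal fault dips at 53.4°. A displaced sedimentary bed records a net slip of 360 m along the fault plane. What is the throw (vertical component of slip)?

289 m

throw = dip-slip × sin(dip) = 360 m × sin(53.4°) = 289 m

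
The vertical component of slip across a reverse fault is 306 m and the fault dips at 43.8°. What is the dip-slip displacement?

442 m

dip-slip = throw / sin(dip) = 306 / sin(43.8°) = 442 m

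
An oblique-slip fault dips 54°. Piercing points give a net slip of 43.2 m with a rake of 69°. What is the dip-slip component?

40.3 m

dip-slip = net slip × sin(rake) = 43.2 m × sin(69°) = 40.3 m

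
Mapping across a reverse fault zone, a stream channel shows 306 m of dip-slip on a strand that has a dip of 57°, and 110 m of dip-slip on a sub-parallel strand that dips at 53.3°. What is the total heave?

232 m

heave_A = 306 × cos(57°) = 166.7 m
heave_B = 110 × cos(53.3°) = 65.74 m
total = 166.7 + 65.74 = 232 m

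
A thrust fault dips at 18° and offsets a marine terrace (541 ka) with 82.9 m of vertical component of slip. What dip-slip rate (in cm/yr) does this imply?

0.0496 cm/yr

dip-slip = throw / sin(dip) = 82.9 m / sin(18°) = 268.3 m
rate = 268.3 m / 541 ka = 0.000496 m/yr = 0.0496 cm/yr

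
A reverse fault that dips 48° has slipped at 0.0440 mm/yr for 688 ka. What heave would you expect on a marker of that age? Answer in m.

20.3 m

dip-slip = rate × time = 0.0440 mm/yr × 688 ka = 30.27 m
heave = dip-slip × cos(dip) = 30.27 × cos(48°) = 20.3 m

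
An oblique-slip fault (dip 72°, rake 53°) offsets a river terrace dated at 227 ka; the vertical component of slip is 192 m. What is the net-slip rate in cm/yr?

0.111 cm/yr

dip-slip = throw / sin(dip) = 192 / sin(72°) = 201.9 m
net slip = dip-slip / sin(rake) = 201.9 / sin(53°) = 252.8 m
rate = 252.8 m / 227 ka = 0.00111 m/yr = 0.111 cm/yr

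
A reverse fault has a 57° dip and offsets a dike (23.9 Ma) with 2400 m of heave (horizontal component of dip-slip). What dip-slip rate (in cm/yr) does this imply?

0.0184 cm/yr

dip-slip = heave / cos(dip) = 2400 m / cos(57°) = 4407 m
rate = 4407 m / 23.9 Ma = 0.000184 m/yr = 0.0184 cm/yr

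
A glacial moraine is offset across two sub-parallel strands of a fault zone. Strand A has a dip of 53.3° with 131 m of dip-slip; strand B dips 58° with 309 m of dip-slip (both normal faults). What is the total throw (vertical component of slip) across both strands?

367 m

throw_A = 131 × sin(53.3°) = 105 m
throw_B = 309 × sin(58°) = 262 m
total = 105 + 262 = 367 m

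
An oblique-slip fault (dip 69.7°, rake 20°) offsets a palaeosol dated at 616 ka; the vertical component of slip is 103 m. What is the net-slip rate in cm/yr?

0.0521 cm/yr

dip-slip = throw / sin(dip) = 103 / sin(69.7°) = 109.8 m
net slip = dip-slip / sin(rake) = 109.8 / sin(20°) = 321.1 m
rate = 321.1 m / 616 ka = 0.000521 m/yr = 0.0521 cm/yr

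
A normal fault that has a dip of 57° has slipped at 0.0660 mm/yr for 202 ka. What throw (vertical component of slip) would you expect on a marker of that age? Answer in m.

11.2 m

dip-slip = rate × time = 0.0660 mm/yr × 202 ka = 13.33 m
throw = dip-slip × sin(dip) = 13.33 × sin(57°) = 11.2 m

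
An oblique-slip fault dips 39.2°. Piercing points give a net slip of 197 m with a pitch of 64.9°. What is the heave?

138 m

dip-slip = net slip × sin(rake) = 197 m × sin(64.9°) = 178.4 m
heave = dip-slip × cos(dip) = 178.4 × cos(39.2°) = 138 m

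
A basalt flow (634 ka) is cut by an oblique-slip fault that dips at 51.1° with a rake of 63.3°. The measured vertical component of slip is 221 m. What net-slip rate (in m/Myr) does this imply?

dip-slip = throw / sin(dip) = 221 / sin(51.1°) = 284 m
net slip = dip-slip / sin(rake) = 284 / sin(63.3°) = 317.9 m
rate = 317.9 m / 634 ka = 0.000501 m/yr = 501 m/Myr

501 m/Myr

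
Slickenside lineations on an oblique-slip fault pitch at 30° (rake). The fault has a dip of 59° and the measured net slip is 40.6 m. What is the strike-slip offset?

35.2 m

strike-slip = net slip × cos(rake) = 40.6 m × cos(30°) = 35.2 m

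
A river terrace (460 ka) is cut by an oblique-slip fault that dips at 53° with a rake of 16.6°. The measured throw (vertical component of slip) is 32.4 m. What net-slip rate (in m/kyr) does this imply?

0.309 m/kyr

dip-slip = throw / sin(dip) = 32.4 / sin(53°) = 40.57 m
net slip = dip-slip / sin(rake) = 40.57 / sin(16.6°) = 142 m
rate = 142 m / 460 ka = 0.000309 m/yr = 0.309 m/kyr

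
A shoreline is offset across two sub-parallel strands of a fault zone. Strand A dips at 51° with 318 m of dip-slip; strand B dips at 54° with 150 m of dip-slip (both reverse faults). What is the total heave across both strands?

heave_A = 318 × cos(51°) = 200.1 m
heave_B = 150 × cos(54°) = 88.17 m
total = 200.1 + 88.17 = 288 m

288 m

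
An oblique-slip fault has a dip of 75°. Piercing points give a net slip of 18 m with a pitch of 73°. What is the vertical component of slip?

dip-slip = net slip × sin(rake) = 18 m × sin(73°) = 17.21 m
throw = dip-slip × sin(dip) = 17.21 × sin(75°) = 16.6 m

16.6 m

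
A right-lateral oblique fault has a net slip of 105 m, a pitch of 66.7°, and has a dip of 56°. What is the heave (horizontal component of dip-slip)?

53.9 m

dip-slip = net slip × sin(rake) = 105 m × sin(66.7°) = 96.44 m
heave = dip-slip × cos(dip) = 96.44 × cos(56°) = 53.9 m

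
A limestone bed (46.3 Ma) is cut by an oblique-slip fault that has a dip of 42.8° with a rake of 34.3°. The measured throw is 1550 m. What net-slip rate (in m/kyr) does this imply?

0.0874 m/kyr

dip-slip = throw / sin(dip) = 1550 / sin(42.8°) = 2281 m
net slip = dip-slip / sin(rake) = 2281 / sin(34.3°) = 4048 m
rate = 4048 m / 46.3 Ma = 0.0000874 m/yr = 0.0874 m/kyr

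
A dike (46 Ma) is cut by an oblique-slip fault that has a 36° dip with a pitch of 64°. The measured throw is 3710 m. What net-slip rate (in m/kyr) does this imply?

0.153 m/kyr

dip-slip = throw / sin(dip) = 3710 / sin(36°) = 6312 m
net slip = dip-slip / sin(rake) = 6312 / sin(64°) = 7023 m
rate = 7023 m / 46 Ma = 0.000153 m/yr = 0.153 m/kyr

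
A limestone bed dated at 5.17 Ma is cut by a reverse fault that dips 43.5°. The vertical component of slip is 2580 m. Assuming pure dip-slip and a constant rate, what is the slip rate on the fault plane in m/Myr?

725 m/Myr

dip-slip = throw / sin(dip) = 2580 m / sin(43.5°) = 3748 m
rate = 3748 m / 5.17 Ma = 0.000725 m/yr = 725 m/Myr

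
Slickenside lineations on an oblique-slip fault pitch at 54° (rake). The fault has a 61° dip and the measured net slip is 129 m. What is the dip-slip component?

104 m

dip-slip = net slip × sin(rake) = 129 m × sin(54°) = 104 m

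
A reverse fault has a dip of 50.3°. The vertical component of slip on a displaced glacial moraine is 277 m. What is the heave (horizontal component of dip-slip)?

230 m

heave = throw / tan(dip) = 277 / tan(50.3°) = 230 m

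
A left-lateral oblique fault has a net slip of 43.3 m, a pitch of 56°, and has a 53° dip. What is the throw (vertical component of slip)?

28.7 m

dip-slip = net slip × sin(rake) = 43.3 m × sin(56°) = 35.90 m
throw = dip-slip × sin(dip) = 35.90 × sin(53°) = 28.7 m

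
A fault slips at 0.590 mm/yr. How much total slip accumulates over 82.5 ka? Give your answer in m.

slip = rate × time = 0.590 mm/yr × 82.5 ka = 48.7 m

48.7 m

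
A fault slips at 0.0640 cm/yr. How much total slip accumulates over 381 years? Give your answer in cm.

slip = rate × time = 0.0640 cm/yr × 381 years = 0.244 m = 24.4 cm

24.4 cm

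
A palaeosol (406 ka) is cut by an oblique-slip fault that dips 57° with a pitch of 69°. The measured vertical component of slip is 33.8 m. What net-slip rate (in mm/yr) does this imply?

dip-slip = throw / sin(dip) = 33.8 / sin(57°) = 40.30 m
net slip = dip-slip / sin(rake) = 40.30 / sin(69°) = 43.17 m
rate = 43.17 m / 406 ka = 0.000106 m/yr = 0.106 mm/yr

0.106 mm/yr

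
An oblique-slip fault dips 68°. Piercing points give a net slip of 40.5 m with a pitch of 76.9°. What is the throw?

36.6 m

dip-slip = net slip × sin(rake) = 40.5 m × sin(76.9°) = 39.45 m
throw = dip-slip × sin(dip) = 39.45 × sin(68°) = 36.6 m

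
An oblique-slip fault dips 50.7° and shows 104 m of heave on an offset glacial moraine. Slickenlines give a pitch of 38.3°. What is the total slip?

265 m

dip-slip = heave / cos(dip) = 104 / cos(50.7°) = 164.2 m
net slip = dip-slip / sin(rake) = 164.2 / sin(38.3°) = 265 m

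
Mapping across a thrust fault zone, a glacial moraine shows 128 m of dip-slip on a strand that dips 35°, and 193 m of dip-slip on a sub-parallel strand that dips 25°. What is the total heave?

280 m

heave_A = 128 × cos(35°) = 104.9 m
heave_B = 193 × cos(25°) = 174.9 m
total = 104.9 + 174.9 = 280 m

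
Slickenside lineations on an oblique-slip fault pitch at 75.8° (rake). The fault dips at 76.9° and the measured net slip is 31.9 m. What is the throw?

30.1 m

dip-slip = net slip × sin(rake) = 31.9 m × sin(75.8°) = 30.93 m
throw = dip-slip × sin(dip) = 30.93 × sin(76.9°) = 30.1 m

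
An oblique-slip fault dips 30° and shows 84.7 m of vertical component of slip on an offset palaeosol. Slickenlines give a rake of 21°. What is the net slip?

473 m

dip-slip = throw / sin(dip) = 84.7 / sin(30°) = 169.4 m
net slip = dip-slip / sin(rake) = 169.4 / sin(21°) = 473 m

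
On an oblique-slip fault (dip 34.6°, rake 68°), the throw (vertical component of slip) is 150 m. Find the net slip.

dip-slip = throw / sin(dip) = 150 / sin(34.6°) = 264.2 m
net slip = dip-slip / sin(rake) = 264.2 / sin(68°) = 285 m

285 m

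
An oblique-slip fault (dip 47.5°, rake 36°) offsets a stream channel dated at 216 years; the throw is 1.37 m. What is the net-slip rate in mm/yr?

14.6 mm/yr

dip-slip = throw / sin(dip) = 1.37 / sin(47.5°) = 1.858 m
net slip = dip-slip / sin(rake) = 1.858 / sin(36°) = 3.161 m
rate = 3.161 m / 216 years = 0.0146 m/yr = 14.6 mm/yr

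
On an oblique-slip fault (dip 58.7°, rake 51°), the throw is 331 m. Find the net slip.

498 m

dip-slip = throw / sin(dip) = 331 / sin(58.7°) = 387.4 m
net slip = dip-slip / sin(rake) = 387.4 / sin(51°) = 498 m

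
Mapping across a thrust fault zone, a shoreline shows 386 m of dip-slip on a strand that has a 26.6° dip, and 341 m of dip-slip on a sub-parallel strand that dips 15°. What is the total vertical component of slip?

261 m

throw_A = 386 × sin(26.6°) = 172.8 m
throw_B = 341 × sin(15°) = 88.26 m
total = 172.8 + 88.26 = 261 m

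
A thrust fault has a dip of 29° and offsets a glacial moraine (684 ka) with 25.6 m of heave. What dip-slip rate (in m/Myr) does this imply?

42.8 m/Myr

dip-slip = heave / cos(dip) = 25.6 m / cos(29°) = 29.27 m
rate = 29.27 m / 684 ka = 0.0000428 m/yr = 42.8 m/Myr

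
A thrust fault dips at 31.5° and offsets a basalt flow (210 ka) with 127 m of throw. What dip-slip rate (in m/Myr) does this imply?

dip-slip = throw / sin(dip) = 127 m / sin(31.5°) = 243.1 m
rate = 243.1 m / 210 ka = 0.00116 m/yr = 1160 m/Myr

1160 m/Myr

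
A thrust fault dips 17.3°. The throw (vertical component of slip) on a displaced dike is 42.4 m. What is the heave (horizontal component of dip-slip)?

136 m

heave = throw / tan(dip) = 42.4 / tan(17.3°) = 136 m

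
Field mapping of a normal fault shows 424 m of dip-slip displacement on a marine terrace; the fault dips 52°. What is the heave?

261 m

heave = dip-slip × cos(dip) = 424 m × cos(52°) = 261 m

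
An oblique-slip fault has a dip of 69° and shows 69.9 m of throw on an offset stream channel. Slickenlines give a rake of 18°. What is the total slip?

242 m

dip-slip = throw / sin(dip) = 69.9 / sin(69°) = 74.87 m
net slip = dip-slip / sin(rake) = 74.87 / sin(18°) = 242 m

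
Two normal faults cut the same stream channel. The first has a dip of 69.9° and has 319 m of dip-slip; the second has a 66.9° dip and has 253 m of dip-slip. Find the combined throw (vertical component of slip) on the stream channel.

532 m

throw_A = 319 × sin(69.9°) = 299.6 m
throw_B = 253 × sin(66.9°) = 232.7 m
total = 299.6 + 232.7 = 532 m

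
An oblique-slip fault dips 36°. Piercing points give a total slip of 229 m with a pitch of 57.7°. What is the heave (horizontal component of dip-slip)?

dip-slip = net slip × sin(rake) = 229 m × sin(57.7°) = 193.6 m
heave = dip-slip × cos(dip) = 193.6 × cos(36°) = 157 m

157 m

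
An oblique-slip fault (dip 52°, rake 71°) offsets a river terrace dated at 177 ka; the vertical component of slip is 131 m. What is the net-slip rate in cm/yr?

dip-slip = throw / sin(dip) = 131 / sin(52°) = 166.2 m
net slip = dip-slip / sin(rake) = 166.2 / sin(71°) = 175.8 m
rate = 175.8 m / 177 ka = 0.000993 m/yr = 0.0993 cm/yr

0.0993 cm/yr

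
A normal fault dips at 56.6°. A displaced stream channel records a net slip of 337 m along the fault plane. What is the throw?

throw = dip-slip × sin(dip) = 337 m × sin(56.6°) = 281 m

281 m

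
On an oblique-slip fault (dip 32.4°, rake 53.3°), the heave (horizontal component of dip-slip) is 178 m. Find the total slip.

263 m

dip-slip = heave / cos(dip) = 178 / cos(32.4°) = 210.8 m
net slip = dip-slip / sin(rake) = 210.8 / sin(53.3°) = 263 m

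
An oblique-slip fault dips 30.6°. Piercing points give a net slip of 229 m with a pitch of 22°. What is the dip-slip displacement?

dip-slip = net slip × sin(rake) = 229 m × sin(22°) = 85.8 m

85.8 m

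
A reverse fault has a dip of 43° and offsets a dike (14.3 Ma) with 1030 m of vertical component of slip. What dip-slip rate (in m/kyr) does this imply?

0.106 m/kyr

dip-slip = throw / sin(dip) = 1030 m / sin(43°) = 1510 m
rate = 1510 m / 14.3 Ma = 0.000106 m/yr = 0.106 m/kyr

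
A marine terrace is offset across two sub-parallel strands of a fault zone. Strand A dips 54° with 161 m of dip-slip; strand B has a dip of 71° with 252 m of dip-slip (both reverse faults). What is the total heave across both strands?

177 m

heave_A = 161 × cos(54°) = 94.63 m
heave_B = 252 × cos(71°) = 82.04 m
total = 94.63 + 82.04 = 177 m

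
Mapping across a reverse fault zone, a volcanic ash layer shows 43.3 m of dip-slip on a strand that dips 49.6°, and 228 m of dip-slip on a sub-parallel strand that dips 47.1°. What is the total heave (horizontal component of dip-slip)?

heave_A = 43.3 × cos(49.6°) = 28.06 m
heave_B = 228 × cos(47.1°) = 155.2 m
total = 28.06 + 155.2 = 183 m

183 m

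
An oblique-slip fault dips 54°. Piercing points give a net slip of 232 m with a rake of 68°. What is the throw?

dip-slip = net slip × sin(rake) = 232 m × sin(68°) = 215.1 m
throw = dip-slip × sin(dip) = 215.1 × sin(54°) = 174 m

174 m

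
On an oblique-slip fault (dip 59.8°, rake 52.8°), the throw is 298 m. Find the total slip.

dip-slip = throw / sin(dip) = 298 / sin(59.8°) = 344.8 m
net slip = dip-slip / sin(rake) = 344.8 / sin(52.8°) = 433 m

433 m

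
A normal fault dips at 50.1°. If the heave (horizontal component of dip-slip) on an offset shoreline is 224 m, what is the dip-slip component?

349 m

dip-slip = heave / cos(dip) = 224 / cos(50.1°) = 349 m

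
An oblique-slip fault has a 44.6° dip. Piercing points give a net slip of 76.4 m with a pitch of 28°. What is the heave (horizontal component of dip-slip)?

dip-slip = net slip × sin(rake) = 76.4 m × sin(28°) = 35.87 m
heave = dip-slip × cos(dip) = 35.87 × cos(44.6°) = 25.5 m

25.5 m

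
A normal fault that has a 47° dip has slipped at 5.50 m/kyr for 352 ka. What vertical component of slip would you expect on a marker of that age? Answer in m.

dip-slip = rate × time = 5.50 m/kyr × 352 ka = 1936 m
throw = dip-slip × sin(dip) = 1936 × sin(47°) = 1420 m

1420 m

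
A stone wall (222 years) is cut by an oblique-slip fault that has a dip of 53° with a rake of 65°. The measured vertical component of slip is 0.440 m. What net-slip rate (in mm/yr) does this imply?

2.74 mm/yr

dip-slip = throw / sin(dip) = 0.440 / sin(53°) = 0.5509 m
net slip = dip-slip / sin(rake) = 0.5509 / sin(65°) = 0.6079 m
rate = 0.6079 m / 222 years = 0.00274 m/yr = 2.74 mm/yr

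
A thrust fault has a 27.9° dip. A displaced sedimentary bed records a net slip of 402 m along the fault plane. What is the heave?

355 m

heave = dip-slip × cos(dip) = 402 m × cos(27.9°) = 355 m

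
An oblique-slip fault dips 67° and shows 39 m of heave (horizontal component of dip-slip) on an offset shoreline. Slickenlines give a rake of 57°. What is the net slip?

dip-slip = heave / cos(dip) = 39 / cos(67°) = 99.81 m
net slip = dip-slip / sin(rake) = 99.81 / sin(57°) = 119 m

119 m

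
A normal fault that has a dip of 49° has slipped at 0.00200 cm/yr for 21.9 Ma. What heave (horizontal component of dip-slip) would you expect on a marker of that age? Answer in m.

dip-slip = rate × time = 0.00200 cm/yr × 21.9 Ma = 438 m
heave = dip-slip × cos(dip) = 438 × cos(49°) = 287 m

287 m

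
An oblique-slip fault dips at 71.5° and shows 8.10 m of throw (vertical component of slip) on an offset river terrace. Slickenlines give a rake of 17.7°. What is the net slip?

28.1 m

dip-slip = throw / sin(dip) = 8.10 / sin(71.5°) = 8.541 m
net slip = dip-slip / sin(rake) = 8.541 / sin(17.7°) = 28.1 m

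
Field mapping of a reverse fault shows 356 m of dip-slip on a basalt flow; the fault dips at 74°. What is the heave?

heave = dip-slip × cos(dip) = 356 m × cos(74°) = 98.1 m

98.1 m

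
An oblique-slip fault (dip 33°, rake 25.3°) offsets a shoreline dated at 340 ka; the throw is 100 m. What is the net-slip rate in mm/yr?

1.26 mm/yr

dip-slip = throw / sin(dip) = 100 / sin(33°) = 183.6 m
net slip = dip-slip / sin(rake) = 183.6 / sin(25.3°) = 429.6 m
rate = 429.6 m / 340 ka = 0.00126 m/yr = 1.26 mm/yr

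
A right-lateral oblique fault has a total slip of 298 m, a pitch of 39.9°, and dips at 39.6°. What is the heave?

147 m

dip-slip = net slip × sin(rake) = 298 m × sin(39.9°) = 191.2 m
heave = dip-slip × cos(dip) = 191.2 × cos(39.6°) = 147 m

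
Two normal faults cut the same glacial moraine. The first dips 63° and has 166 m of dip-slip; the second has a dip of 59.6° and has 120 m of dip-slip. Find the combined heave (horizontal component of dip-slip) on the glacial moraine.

heave_A = 166 × cos(63°) = 75.36 m
heave_B = 120 × cos(59.6°) = 60.72 m
total = 75.36 + 60.72 = 136 m

136 m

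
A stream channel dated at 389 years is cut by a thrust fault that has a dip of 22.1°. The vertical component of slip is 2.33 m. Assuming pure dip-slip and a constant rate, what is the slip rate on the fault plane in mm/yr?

15.9 mm/yr

dip-slip = throw / sin(dip) = 2.33 m / sin(22.1°) = 6.193 m
rate = 6.193 m / 389 years = 0.0159 m/yr = 15.9 mm/yr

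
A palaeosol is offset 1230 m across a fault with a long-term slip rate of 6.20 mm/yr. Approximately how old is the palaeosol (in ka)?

age = offset / rate = 1230 m / (6.20 mm/yr) = 198000 yr = 198 ka

198 ka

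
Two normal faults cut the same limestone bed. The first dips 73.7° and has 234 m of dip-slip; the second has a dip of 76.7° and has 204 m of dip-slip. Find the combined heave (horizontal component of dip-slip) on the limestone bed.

heave_A = 234 × cos(73.7°) = 65.68 m
heave_B = 204 × cos(76.7°) = 46.93 m
total = 65.68 + 46.93 = 113 m

113 m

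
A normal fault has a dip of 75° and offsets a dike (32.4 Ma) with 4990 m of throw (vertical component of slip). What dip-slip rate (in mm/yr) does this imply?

dip-slip = throw / sin(dip) = 4990 m / sin(75°) = 5166 m
rate = 5166 m / 32.4 Ma = 0.000159 m/yr = 0.159 mm/yr

0.159 mm/yr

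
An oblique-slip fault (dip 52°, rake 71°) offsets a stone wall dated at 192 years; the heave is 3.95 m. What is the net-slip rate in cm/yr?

dip-slip = heave / cos(dip) = 3.95 / cos(52°) = 6.416 m
net slip = dip-slip / sin(rake) = 6.416 / sin(71°) = 6.786 m
rate = 6.786 m / 192 years = 0.0353 m/yr = 3.53 cm/yr

3.53 cm/yr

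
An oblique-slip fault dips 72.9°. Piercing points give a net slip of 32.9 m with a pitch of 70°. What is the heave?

9.09 m

dip-slip = net slip × sin(rake) = 32.9 m × sin(70°) = 30.92 m
heave = dip-slip × cos(dip) = 30.92 × cos(72.9°) = 9.09 m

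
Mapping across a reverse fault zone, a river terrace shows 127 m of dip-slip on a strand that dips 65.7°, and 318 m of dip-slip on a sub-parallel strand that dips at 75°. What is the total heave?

heave_A = 127 × cos(65.7°) = 52.26 m
heave_B = 318 × cos(75°) = 82.30 m
total = 52.26 + 82.30 = 135 m

135 m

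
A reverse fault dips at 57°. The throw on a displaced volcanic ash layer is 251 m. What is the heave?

163 m

heave = throw / tan(dip) = 251 / tan(57°) = 163 m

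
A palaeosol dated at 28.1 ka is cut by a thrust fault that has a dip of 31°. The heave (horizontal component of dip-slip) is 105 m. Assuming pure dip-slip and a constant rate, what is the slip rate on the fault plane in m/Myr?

4360 m/Myr

dip-slip = heave / cos(dip) = 105 m / cos(31°) = 122.5 m
rate = 122.5 m / 28.1 ka = 0.00436 m/yr = 4360 m/Myr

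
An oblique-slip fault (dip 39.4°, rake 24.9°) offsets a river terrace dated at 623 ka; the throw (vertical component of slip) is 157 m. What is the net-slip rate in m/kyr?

dip-slip = throw / sin(dip) = 157 / sin(39.4°) = 247.3 m
net slip = dip-slip / sin(rake) = 247.3 / sin(24.9°) = 587.5 m
rate = 587.5 m / 623 ka = 0.000943 m/yr = 0.943 m/kyr

0.943 m/kyr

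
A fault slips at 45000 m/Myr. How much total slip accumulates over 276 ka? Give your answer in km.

12.4 km

slip = rate × time = 45000 m/Myr × 276 ka = 12400 m = 12.4 km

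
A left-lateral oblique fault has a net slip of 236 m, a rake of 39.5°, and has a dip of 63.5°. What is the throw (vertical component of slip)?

dip-slip = net slip × sin(rake) = 236 m × sin(39.5°) = 150.1 m
throw = dip-slip × sin(dip) = 150.1 × sin(63.5°) = 134 m

134 m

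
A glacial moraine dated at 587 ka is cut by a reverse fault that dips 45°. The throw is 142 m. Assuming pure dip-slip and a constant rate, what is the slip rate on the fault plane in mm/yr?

dip-slip = throw / sin(dip) = 142 m / sin(45°) = 200.8 m
rate = 200.8 m / 587 ka = 0.000342 m/yr = 0.342 mm/yr

0.342 mm/yr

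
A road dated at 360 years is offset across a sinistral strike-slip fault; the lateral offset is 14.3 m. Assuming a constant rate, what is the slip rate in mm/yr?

rate = 14.3 m / 360 years = 0.0397 m/yr = 39.7 mm/yr

39.7 mm/yr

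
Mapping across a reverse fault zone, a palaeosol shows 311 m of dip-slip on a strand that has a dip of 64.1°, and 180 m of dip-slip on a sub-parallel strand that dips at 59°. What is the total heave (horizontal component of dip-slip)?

heave_A = 311 × cos(64.1°) = 135.8 m
heave_B = 180 × cos(59°) = 92.71 m
total = 135.8 + 92.71 = 229 m

229 m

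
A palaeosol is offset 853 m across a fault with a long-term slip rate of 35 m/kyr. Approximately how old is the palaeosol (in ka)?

24.4 ka

age = offset / rate = 853 m / (35 m/kyr) = 24400 yr = 24.4 ka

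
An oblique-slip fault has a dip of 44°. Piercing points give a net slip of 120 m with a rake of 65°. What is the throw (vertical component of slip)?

75.5 m

dip-slip = net slip × sin(rake) = 120 m × sin(65°) = 108.8 m
throw = dip-slip × sin(dip) = 108.8 × sin(44°) = 75.5 m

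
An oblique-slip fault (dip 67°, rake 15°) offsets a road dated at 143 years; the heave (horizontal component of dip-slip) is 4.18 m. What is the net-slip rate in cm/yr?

28.9 cm/yr

dip-slip = heave / cos(dip) = 4.18 / cos(67°) = 10.70 m
net slip = dip-slip / sin(rake) = 10.70 / sin(15°) = 41.33 m
rate = 41.33 m / 143 years = 0.289 m/yr = 28.9 cm/yr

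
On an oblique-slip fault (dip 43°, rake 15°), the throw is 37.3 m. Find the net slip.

dip-slip = throw / sin(dip) = 37.3 / sin(43°) = 54.69 m
net slip = dip-slip / sin(rake) = 54.69 / sin(15°) = 211 m

211 m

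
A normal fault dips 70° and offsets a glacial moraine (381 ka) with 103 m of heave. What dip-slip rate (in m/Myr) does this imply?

dip-slip = heave / cos(dip) = 103 m / cos(70°) = 301.2 m
rate = 301.2 m / 381 ka = 0.000790 m/yr = 790 m/Myr

790 m/Myr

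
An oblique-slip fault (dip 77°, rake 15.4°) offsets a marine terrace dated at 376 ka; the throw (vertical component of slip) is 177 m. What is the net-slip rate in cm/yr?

dip-slip = throw / sin(dip) = 177 / sin(77°) = 181.7 m
net slip = dip-slip / sin(rake) = 181.7 / sin(15.4°) = 684.1 m
rate = 684.1 m / 376 ka = 0.00182 m/yr = 0.182 cm/yr

0.182 cm/yr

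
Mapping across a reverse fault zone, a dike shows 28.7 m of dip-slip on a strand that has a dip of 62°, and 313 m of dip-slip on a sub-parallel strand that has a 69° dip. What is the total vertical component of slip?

318 m

throw_A = 28.7 × sin(62°) = 25.34 m
throw_B = 313 × sin(69°) = 292.2 m
total = 25.34 + 292.2 = 318 m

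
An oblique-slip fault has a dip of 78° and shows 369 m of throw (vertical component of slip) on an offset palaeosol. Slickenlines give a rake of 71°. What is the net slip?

399 m

dip-slip = throw / sin(dip) = 369 / sin(78°) = 377.2 m
net slip = dip-slip / sin(rake) = 377.2 / sin(71°) = 399 m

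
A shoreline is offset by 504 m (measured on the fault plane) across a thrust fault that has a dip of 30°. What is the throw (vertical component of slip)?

throw = dip-slip × sin(dip) = 504 m × sin(30°) = 252 m

252 m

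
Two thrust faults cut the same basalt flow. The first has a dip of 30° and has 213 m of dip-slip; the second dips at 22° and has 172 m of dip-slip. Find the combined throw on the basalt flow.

throw_A = 213 × sin(30°) = 106.5 m
throw_B = 172 × sin(22°) = 64.43 m
total = 106.5 + 64.43 = 171 m

171 m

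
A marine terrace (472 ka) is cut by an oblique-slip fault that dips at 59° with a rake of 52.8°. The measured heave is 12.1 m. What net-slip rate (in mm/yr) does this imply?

dip-slip = heave / cos(dip) = 12.1 / cos(59°) = 23.49 m
net slip = dip-slip / sin(rake) = 23.49 / sin(52.8°) = 29.49 m
rate = 29.49 m / 472 ka = 0.0000625 m/yr = 0.0625 mm/yr

0.0625 mm/yr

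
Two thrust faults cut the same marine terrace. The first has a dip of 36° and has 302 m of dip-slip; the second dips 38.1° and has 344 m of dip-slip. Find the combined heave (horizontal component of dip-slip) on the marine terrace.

heave_A = 302 × cos(36°) = 244.3 m
heave_B = 344 × cos(38.1°) = 270.7 m
total = 244.3 + 270.7 = 515 m

515 m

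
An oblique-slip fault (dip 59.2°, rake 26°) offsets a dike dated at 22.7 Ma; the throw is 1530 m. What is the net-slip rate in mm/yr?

dip-slip = throw / sin(dip) = 1530 / sin(59.2°) = 1781 m
net slip = dip-slip / sin(rake) = 1781 / sin(26°) = 4063 m
rate = 4063 m / 22.7 Ma = 0.000179 m/yr = 0.179 mm/yr

0.179 mm/yr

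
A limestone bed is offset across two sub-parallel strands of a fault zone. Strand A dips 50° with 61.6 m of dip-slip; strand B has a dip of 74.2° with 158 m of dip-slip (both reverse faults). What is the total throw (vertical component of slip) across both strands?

throw_A = 61.6 × sin(50°) = 47.19 m
throw_B = 158 × sin(74.2°) = 152 m
total = 47.19 + 152 = 199 m

199 m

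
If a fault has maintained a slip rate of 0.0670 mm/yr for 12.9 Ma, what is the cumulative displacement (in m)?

slip = rate × time = 0.0670 mm/yr × 12.9 Ma = 864 m

864 m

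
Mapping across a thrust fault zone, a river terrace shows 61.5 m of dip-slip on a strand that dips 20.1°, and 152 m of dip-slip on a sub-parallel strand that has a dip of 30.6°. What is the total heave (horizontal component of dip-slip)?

heave_A = 61.5 × cos(20.1°) = 57.75 m
heave_B = 152 × cos(30.6°) = 130.8 m
total = 57.75 + 130.8 = 189 m

189 m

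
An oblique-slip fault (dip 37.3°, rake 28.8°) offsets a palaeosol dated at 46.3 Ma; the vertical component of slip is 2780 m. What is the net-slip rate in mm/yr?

dip-slip = throw / sin(dip) = 2780 / sin(37.3°) = 4588 m
net slip = dip-slip / sin(rake) = 4588 / sin(28.8°) = 9523 m
rate = 9523 m / 46.3 Ma = 0.000206 m/yr = 0.206 mm/yr

0.206 mm/yr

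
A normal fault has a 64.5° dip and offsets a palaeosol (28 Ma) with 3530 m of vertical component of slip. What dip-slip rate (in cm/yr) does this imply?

dip-slip = throw / sin(dip) = 3530 m / sin(64.5°) = 3911 m
rate = 3911 m / 28 Ma = 0.000140 m/yr = 0.0140 cm/yr

0.0140 cm/yr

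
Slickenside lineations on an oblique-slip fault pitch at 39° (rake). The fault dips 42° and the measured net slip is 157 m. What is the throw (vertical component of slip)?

66.1 m

dip-slip = net slip × sin(rake) = 157 m × sin(39°) = 98.80 m
throw = dip-slip × sin(dip) = 98.80 × sin(42°) = 66.1 m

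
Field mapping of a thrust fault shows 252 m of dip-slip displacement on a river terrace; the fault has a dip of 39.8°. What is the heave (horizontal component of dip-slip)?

194 m

heave = dip-slip × cos(dip) = 252 m × cos(39.8°) = 194 m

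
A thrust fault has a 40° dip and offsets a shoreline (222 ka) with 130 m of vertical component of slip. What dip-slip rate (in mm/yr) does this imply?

0.911 mm/yr

dip-slip = throw / sin(dip) = 130 m / sin(40°) = 202.2 m
rate = 202.2 m / 222 ka = 0.000911 m/yr = 0.911 mm/yr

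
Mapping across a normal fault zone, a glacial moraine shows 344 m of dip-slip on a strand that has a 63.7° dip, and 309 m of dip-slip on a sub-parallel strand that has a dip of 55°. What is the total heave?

330 m

heave_A = 344 × cos(63.7°) = 152.4 m
heave_B = 309 × cos(55°) = 177.2 m
total = 152.4 + 177.2 = 330 m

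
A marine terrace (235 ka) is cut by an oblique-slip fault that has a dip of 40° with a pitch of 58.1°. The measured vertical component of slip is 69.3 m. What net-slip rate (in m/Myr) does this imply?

540 m/Myr

dip-slip = throw / sin(dip) = 69.3 / sin(40°) = 107.8 m
net slip = dip-slip / sin(rake) = 107.8 / sin(58.1°) = 127 m
rate = 127 m / 235 ka = 0.000540 m/yr = 540 m/Myr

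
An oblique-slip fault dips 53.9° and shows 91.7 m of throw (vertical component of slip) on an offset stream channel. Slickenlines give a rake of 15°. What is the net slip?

dip-slip = throw / sin(dip) = 91.7 / sin(53.9°) = 113.5 m
net slip = dip-slip / sin(rake) = 113.5 / sin(15°) = 438 m

438 m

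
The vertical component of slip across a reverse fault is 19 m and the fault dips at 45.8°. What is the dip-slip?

dip-slip = throw / sin(dip) = 19 / sin(45.8°) = 26.5 m

26.5 m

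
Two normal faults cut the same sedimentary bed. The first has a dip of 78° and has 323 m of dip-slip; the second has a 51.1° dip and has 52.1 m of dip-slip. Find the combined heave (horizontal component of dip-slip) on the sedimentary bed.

99.9 m

heave_A = 323 × cos(78°) = 67.16 m
heave_B = 52.1 × cos(51.1°) = 32.72 m
total = 67.16 + 32.72 = 99.9 m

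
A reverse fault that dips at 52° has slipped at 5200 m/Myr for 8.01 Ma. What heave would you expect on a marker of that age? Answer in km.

25.6 km

dip-slip = rate × time = 5200 m/Myr × 8.01 Ma = 41650 m
heave = dip-slip × cos(dip) = 41650 × cos(52°) = 25600 m = 25.6 km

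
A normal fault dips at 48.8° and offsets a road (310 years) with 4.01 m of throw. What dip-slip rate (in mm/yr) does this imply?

dip-slip = throw / sin(dip) = 4.01 m / sin(48.8°) = 5.330 m
rate = 5.330 m / 310 years = 0.0172 m/yr = 17.2 mm/yr

17.2 mm/yr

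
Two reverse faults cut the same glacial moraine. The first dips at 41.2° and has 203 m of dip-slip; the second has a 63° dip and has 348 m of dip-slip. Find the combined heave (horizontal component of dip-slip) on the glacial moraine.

heave_A = 203 × cos(41.2°) = 152.7 m
heave_B = 348 × cos(63°) = 158 m
total = 152.7 + 158 = 311 m

311 m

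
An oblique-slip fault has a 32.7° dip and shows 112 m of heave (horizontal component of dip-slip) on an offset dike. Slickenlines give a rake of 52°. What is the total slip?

dip-slip = heave / cos(dip) = 112 / cos(32.7°) = 133.1 m
net slip = dip-slip / sin(rake) = 133.1 / sin(52°) = 169 m

169 m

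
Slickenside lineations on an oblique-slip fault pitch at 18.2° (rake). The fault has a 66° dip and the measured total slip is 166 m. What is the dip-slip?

dip-slip = net slip × sin(rake) = 166 m × sin(18.2°) = 51.8 m

51.8 m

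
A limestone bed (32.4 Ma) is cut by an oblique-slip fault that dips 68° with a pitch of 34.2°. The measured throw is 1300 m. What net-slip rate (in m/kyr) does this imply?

0.0770 m/kyr

dip-slip = throw / sin(dip) = 1300 / sin(68°) = 1402 m
net slip = dip-slip / sin(rake) = 1402 / sin(34.2°) = 2494 m
rate = 2494 m / 32.4 Ma = 0.0000770 m/yr = 0.0770 m/kyr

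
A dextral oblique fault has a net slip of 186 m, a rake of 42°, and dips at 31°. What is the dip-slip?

124 m

dip-slip = net slip × sin(rake) = 186 m × sin(42°) = 124 m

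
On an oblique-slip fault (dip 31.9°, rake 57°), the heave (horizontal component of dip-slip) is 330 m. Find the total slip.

dip-slip = heave / cos(dip) = 330 / cos(31.9°) = 388.7 m
net slip = dip-slip / sin(rake) = 388.7 / sin(57°) = 463 m

463 m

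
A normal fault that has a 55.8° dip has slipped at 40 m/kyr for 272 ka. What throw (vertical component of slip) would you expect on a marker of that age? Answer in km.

9 km

dip-slip = rate × time = 40 m/kyr × 272 ka = 10880 m
throw = dip-slip × sin(dip) = 10880 × sin(55.8°) = 9000 m = 9 km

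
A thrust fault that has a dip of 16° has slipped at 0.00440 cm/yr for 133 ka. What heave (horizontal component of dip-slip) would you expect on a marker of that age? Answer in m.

dip-slip = rate × time = 0.00440 cm/yr × 133 ka = 5.852 m
heave = dip-slip × cos(dip) = 5.852 × cos(16°) = 5.63 m

5.63 m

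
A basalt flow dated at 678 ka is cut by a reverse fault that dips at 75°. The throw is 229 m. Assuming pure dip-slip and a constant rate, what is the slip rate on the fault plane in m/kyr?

0.350 m/kyr

dip-slip = throw / sin(dip) = 229 m / sin(75°) = 237.1 m
rate = 237.1 m / 678 ka = 0.000350 m/yr = 0.350 m/kyr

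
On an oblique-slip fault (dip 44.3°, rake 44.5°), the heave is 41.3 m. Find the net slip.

dip-slip = heave / cos(dip) = 41.3 / cos(44.3°) = 57.71 m
net slip = dip-slip / sin(rake) = 57.71 / sin(44.5°) = 82.3 m

82.3 m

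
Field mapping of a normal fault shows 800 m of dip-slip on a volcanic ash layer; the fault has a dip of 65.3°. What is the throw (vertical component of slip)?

throw = dip-slip × sin(dip) = 800 m × sin(65.3°) = 727 m

727 m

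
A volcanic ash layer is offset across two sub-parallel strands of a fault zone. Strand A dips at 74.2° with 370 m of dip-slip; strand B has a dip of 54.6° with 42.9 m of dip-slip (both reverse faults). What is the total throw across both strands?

throw_A = 370 × sin(74.2°) = 356 m
throw_B = 42.9 × sin(54.6°) = 34.97 m
total = 356 + 34.97 = 391 m

391 m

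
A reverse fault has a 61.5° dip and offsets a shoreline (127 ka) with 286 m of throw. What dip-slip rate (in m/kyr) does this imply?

dip-slip = throw / sin(dip) = 286 m / sin(61.5°) = 325.4 m
rate = 325.4 m / 127 ka = 0.00256 m/yr = 2.56 m/kyr

2.56 m/kyr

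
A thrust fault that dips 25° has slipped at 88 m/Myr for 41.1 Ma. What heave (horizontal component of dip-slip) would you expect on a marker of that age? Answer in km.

3.28 km

dip-slip = rate × time = 88 m/Myr × 41.1 Ma = 3617 m
heave = dip-slip × cos(dip) = 3617 × cos(25°) = 3280 m = 3.28 km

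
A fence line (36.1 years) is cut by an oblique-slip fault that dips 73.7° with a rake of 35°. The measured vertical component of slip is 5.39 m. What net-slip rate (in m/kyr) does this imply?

dip-slip = throw / sin(dip) = 5.39 / sin(73.7°) = 5.616 m
net slip = dip-slip / sin(rake) = 5.616 / sin(35°) = 9.791 m
rate = 9.791 m / 36.1 years = 0.271 m/yr = 271 m/kyr

271 m/kyr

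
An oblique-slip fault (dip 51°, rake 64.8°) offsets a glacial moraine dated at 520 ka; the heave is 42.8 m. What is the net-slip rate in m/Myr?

dip-slip = heave / cos(dip) = 42.8 / cos(51°) = 68.01 m
net slip = dip-slip / sin(rake) = 68.01 / sin(64.8°) = 75.16 m
rate = 75.16 m / 520 ka = 0.000145 m/yr = 145 m/Myr

145 m/Myr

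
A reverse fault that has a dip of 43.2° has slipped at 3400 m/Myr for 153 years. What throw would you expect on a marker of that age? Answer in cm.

dip-slip = rate × time = 3400 m/Myr × 153 years = 0.5202 m
throw = dip-slip × sin(dip) = 0.5202 × sin(43.2°) = 0.356 m = 35.6 cm

35.6 cm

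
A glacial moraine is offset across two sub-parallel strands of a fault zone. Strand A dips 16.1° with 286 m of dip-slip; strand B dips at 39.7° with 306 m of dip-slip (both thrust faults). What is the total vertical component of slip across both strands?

throw_A = 286 × sin(16.1°) = 79.31 m
throw_B = 306 × sin(39.7°) = 195.5 m
total = 79.31 + 195.5 = 275 m

275 m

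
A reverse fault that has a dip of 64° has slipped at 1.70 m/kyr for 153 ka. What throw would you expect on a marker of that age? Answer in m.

234 m

dip-slip = rate × time = 1.70 m/kyr × 153 ka = 260.1 m
throw = dip-slip × sin(dip) = 260.1 × sin(64°) = 234 m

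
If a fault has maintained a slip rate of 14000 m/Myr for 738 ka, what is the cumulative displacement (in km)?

10.3 km

slip = rate × time = 14000 m/Myr × 738 ka = 10300 m = 10.3 km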